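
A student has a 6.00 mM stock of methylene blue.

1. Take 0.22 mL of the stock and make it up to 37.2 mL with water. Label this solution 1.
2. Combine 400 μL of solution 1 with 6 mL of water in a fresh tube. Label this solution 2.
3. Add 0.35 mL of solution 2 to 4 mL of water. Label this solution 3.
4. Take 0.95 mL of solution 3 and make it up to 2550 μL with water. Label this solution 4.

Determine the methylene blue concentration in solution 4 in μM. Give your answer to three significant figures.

0.0665 μM

Step 1: 0.22 mL brought to 37.2 mL → factor 37.2/0.22 = 169.09
Step 2: 400 μL + 6 mL = 6400 μL total → factor 6400/400 = 16
Step 3: 0.35 mL + 4 mL = 4.35 mL total → factor 4.35/0.35 = 12.429
Step 4: 0.95 mL brought to 2550 μL → factor 2.55/0.95 = 2.6842
Overall dilution factor = 169.09 × 16 × 12.429 × 2.6842 = 90256
Final = 6.00 mM / 90256 = 6.648 × 10^-5 mM = 0.0665 μM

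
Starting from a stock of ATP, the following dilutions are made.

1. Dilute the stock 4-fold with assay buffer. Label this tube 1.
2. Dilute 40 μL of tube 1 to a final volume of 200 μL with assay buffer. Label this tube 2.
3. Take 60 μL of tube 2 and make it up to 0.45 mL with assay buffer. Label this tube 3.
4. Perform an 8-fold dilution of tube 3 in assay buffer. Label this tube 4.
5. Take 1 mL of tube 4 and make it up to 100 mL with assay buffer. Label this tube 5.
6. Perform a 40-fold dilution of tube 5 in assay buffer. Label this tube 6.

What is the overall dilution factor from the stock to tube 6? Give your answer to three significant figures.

Step 1: 4-fold → factor 4
Step 2: 40 μL brought to 200 μL → factor 200/40 = 5
Step 3: 60 μL brought to 0.45 mL → factor 450/60 = 7.5
Step 4: 8-fold → factor 8
Step 5: 1 mL brought to 100 mL → factor 100/1 = 100
Step 6: 40-fold → factor 40
Overall dilution factor = 4 × 5 × 7.5 × 8 × 100 × 40 = 4.8 × 10^6

4.80 × 10^6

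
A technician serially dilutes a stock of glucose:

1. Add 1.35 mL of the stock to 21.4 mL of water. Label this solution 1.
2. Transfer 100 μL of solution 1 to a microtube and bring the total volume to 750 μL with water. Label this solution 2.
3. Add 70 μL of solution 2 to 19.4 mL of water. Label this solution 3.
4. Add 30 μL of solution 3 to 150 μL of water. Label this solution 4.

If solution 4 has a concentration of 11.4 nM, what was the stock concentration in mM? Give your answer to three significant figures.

2.40 mM

Step 1: 1.35 mL + 21.4 mL = 22.75 mL total → factor 22.75/1.35 = 16.852
Step 2: 100 μL brought to 750 μL → factor 750/100 = 7.5
Step 3: 70 μL + 19.4 mL = 19470 μL total → factor 19470/70 = 278.14
Step 4: 30 μL + 150 μL = 180 μL total → factor 180/30 = 6
Overall dilution factor = 16.852 × 7.5 × 278.14 × 6 = 2.1092 × 10^5
Stock = 11.4 nM × 2.1092 × 10^5 = 2.405 × 10^6 nM = 2.40 mM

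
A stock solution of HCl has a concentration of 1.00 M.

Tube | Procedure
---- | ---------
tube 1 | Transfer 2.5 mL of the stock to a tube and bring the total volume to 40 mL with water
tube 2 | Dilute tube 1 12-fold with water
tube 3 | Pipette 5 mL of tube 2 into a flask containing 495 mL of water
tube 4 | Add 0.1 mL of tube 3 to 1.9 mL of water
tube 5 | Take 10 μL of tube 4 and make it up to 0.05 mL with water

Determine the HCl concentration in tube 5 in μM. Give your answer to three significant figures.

0.521 μM

Step 1: 2.5 mL brought to 40 mL → factor 40/2.5 = 16
Step 2: 12-fold → factor 12
Step 3: 5 mL + 495 mL = 500 mL total → factor 500/5 = 100
Step 4: 0.1 mL + 1.9 mL = 2 mL total → factor 2/0.1 = 20
Step 5: 10 μL brought to 0.05 mL → factor 50/10 = 5
Overall dilution factor = 16 × 12 × 100 × 20 × 5 = 1.92 × 10^6
Final = 1.00 M / 1.92 × 10^6 = 5.208 × 10^-7 M = 0.521 μM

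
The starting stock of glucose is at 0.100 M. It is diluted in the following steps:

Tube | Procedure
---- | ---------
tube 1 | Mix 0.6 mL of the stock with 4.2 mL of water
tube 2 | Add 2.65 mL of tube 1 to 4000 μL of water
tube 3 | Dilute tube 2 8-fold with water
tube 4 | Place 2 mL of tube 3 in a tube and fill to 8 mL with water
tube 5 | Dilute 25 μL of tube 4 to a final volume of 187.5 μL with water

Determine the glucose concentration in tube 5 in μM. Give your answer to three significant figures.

Step 1: 0.6 mL + 4.2 mL = 4.8 mL total → factor 4.8/0.6 = 8
Step 2: 2.65 mL + 4000 μL = 6.65 mL total → factor 6.65/2.65 = 2.5094
Step 3: 8-fold → factor 8
Step 4: 2 mL brought to 8 mL → factor 8/2 = 4
Step 5: 25 μL brought to 187.5 μL → factor 187.5/25 = 7.5
Overall dilution factor = 8 × 2.5094 × 8 × 4 × 7.5 = 4818.1
Final = 0.100 M / 4818.1 = 2.076 × 10^-5 M = 20.8 μM

20.8 μM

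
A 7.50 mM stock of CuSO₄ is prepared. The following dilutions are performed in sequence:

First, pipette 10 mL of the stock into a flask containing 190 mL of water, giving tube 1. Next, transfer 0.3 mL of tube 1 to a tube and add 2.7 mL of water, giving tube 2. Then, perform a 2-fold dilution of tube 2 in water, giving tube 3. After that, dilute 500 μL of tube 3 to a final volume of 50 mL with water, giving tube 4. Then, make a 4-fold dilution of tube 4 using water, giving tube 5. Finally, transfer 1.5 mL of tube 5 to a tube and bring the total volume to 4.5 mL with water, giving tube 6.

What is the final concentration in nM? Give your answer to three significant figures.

15.6 nM

Step 1: 10 mL + 190 mL = 200 mL total → factor 200/10 = 20
Step 2: 0.3 mL + 2.7 mL = 3 mL total → factor 3/0.3 = 10
Step 3: 2-fold → factor 2
Step 4: 500 μL brought to 50 mL → factor 50000/500 = 100
Step 5: 4-fold → factor 4
Step 6: 1.5 mL brought to 4.5 mL → factor 4.5/1.5 = 3
Overall dilution factor = 20 × 10 × 2 × 100 × 4 × 3 = 4.8 × 10^5
Final = 7.50 mM / 4.8 × 10^5 = 1.563 × 10^-5 mM = 15.6 nM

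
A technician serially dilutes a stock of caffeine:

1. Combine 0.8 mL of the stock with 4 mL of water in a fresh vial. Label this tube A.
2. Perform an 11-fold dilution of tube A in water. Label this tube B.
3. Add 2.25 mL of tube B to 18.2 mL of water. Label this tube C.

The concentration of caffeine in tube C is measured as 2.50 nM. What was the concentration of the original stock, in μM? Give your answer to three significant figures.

Step 1: 0.8 mL + 4 mL = 4.8 mL total → factor 4.8/0.8 = 6
Step 2: 11-fold → factor 11
Step 3: 2.25 mL + 18.2 mL = 20.45 mL total → factor 20.45/2.25 = 9.0889
Overall dilution factor = 6 × 11 × 9.0889 = 599.87
Stock = 2.50 nM × 599.87 = 1500 nM = 1.50 μM

1.50 μM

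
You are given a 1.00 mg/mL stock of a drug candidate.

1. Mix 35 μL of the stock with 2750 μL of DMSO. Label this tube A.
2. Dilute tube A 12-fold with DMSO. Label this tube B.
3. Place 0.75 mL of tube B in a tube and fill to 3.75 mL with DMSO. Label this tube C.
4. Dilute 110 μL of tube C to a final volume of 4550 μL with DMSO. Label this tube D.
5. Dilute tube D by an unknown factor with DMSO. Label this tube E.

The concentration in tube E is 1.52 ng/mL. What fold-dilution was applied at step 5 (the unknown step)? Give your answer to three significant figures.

3.33-fold

Step 1: 35 μL + 2750 μL = 2785 μL total → factor 2785/35 = 79.571
Step 2: 12-fold → factor 12
Step 3: 0.75 mL brought to 3.75 mL → factor 3.75/0.75 = 5
Step 4: 110 μL brought to 4550 μL → factor 4550/110 = 41.364
Step 5: unknown factor x
Product of known-step factors = 1.9748 × 10^5
Overall factor = 1.00 mg/mL / (1.52 ng/mL) = 6.5789 × 10^5
x = 6.5789 × 10^5 / 1.9748 × 10^5 = 3.33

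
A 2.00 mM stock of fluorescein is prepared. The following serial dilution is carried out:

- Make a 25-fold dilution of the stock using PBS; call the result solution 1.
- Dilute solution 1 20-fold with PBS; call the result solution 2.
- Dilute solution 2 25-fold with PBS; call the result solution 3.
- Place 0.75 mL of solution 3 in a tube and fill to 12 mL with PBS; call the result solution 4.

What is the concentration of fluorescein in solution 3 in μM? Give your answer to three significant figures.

Step 1: 25-fold → factor 25
Step 2: 20-fold → factor 20
Step 3: 25-fold → factor 25
Dilution factor through solution 3 = 25 × 20 × 25 = 12500
[solution 3] = 2.00 mM / 12500 = 0.0001600 mM = 0.160 μM

0.160 μM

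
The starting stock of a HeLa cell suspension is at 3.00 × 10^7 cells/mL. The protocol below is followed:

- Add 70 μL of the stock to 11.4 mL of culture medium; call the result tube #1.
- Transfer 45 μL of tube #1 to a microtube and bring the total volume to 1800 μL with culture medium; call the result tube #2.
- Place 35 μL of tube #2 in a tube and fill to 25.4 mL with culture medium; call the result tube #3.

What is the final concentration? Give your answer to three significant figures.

6.31 cells/mL

Step 1: 70 μL + 11.4 mL = 11470 μL total → factor 11470/70 = 163.86
Step 2: 45 μL brought to 1800 μL → factor 1800/45 = 40
Step 3: 35 μL brought to 25.4 mL → factor 25400/35 = 725.71
Overall dilution factor = 163.86 × 40 × 725.71 = 4.7565 × 10^6
Final = 3.00 × 10^7 cells/mL / 4.7565 × 10^6 = 6.31 cells/mL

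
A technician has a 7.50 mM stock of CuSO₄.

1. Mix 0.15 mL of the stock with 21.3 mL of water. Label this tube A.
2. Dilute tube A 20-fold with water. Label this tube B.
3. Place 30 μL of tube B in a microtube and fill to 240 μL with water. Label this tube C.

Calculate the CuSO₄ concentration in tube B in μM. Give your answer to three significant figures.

2.62 μM

Step 1: 0.15 mL + 21.3 mL = 21.45 mL total → factor 21.45/0.15 = 143
Step 2: 20-fold → factor 20
Dilution factor through tube B = 143 × 20 = 2860
[tube B] = 7.50 mM / 2860 = 0.002622 mM = 2.62 μM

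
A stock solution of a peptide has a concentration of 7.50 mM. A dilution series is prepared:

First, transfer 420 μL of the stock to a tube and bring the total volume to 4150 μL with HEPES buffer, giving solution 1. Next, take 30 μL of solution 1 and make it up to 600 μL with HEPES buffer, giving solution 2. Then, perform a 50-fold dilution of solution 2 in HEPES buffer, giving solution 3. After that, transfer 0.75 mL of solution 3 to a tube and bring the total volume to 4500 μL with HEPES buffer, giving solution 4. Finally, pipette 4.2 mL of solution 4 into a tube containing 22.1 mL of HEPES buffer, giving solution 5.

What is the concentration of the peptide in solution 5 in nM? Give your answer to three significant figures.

20.2 nM

Step 1: 420 μL brought to 4150 μL → factor 4150/420 = 9.881
Step 2: 30 μL brought to 600 μL → factor 600/30 = 20
Step 3: 50-fold → factor 50
Step 4: 0.75 mL brought to 4500 μL → factor 4.5/0.75 = 6
Step 5: 4.2 mL + 22.1 mL = 26.3 mL total → factor 26.3/4.2 = 6.2619
Overall dilution factor = 9.881 × 20 × 50 × 6 × 6.2619 = 3.7124 × 10^5
Final = 7.50 mM / 3.7124 × 10^5 = 2.020 × 10^-5 mM = 20.2 nM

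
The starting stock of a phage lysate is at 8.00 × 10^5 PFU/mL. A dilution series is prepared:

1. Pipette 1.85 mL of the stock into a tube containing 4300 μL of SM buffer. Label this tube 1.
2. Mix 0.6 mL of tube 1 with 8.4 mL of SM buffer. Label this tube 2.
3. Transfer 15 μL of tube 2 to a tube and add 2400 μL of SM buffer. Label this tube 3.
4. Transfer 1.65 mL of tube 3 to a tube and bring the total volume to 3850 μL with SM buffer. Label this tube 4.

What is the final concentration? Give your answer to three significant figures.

Step 1: 1.85 mL + 4300 μL = 6.15 mL total → factor 6.15/1.85 = 3.3243
Step 2: 0.6 mL + 8.4 mL = 9 mL total → factor 9/0.6 = 15
Step 3: 15 μL + 2400 μL = 2415 μL total → factor 2415/15 = 161
Step 4: 1.65 mL brought to 3850 μL → factor 3.85/1.65 = 2.3333
Overall dilution factor = 3.3243 × 15 × 161 × 2.3333 = 18733
Final = 8.00 × 10^5 PFU/mL / 18733 = 42.7 PFU/mL

42.7 PFU/mL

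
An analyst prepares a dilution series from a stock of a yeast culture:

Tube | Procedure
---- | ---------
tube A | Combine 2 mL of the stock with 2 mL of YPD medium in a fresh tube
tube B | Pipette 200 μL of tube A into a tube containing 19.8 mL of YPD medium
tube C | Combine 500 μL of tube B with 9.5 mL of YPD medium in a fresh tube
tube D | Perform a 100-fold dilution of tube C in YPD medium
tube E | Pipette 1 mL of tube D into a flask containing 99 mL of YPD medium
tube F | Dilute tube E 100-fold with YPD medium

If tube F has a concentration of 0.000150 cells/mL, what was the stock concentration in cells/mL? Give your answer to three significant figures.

Step 1: 2 mL + 2 mL = 4 mL total → factor 4/2 = 2
Step 2: 200 μL + 19.8 mL = 20000 μL total → factor 20000/200 = 100
Step 3: 500 μL + 9.5 mL = 10000 μL total → factor 10000/500 = 20
Step 4: 100-fold → factor 100
Step 5: 1 mL + 99 mL = 100 mL total → factor 100/1 = 100
Step 6: 100-fold → factor 100
Overall dilution factor = 2 × 100 × 20 × 100 × 100 × 100 = 4 × 10^9
Stock = 0.000150 cells/mL × 4 × 10^9 = 6.00 × 10^5 cells/mL

6.00 × 10^5 cells/mL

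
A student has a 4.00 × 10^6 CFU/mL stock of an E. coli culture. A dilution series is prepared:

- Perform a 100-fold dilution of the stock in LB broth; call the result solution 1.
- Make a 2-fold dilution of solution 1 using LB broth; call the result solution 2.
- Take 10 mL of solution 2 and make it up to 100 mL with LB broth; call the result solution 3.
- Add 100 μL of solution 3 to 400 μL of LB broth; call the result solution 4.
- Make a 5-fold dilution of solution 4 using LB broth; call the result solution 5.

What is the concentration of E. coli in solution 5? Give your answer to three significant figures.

80.0 CFU/mL

Step 1: 100-fold → factor 100
Step 2: 2-fold → factor 2
Step 3: 10 mL brought to 100 mL → factor 100/10 = 10
Step 4: 100 μL + 400 μL = 500 μL total → factor 500/100 = 5
Step 5: 5-fold → factor 5
Overall dilution factor = 100 × 2 × 10 × 5 × 5 = 50000
Final = 4.00 × 10^6 CFU/mL / 50000 = 80.0 CFU/mL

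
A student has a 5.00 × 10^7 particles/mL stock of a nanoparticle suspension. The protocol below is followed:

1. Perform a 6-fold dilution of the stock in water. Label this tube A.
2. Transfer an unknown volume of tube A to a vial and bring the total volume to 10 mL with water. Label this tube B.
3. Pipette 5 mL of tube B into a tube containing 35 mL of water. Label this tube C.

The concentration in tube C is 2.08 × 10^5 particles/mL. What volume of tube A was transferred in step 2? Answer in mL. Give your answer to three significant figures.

Step 1: 6-fold → factor 6
Step 2: v brought to 10 mL → factor = 10 mL/v
Step 3: 5 mL + 35 mL = 40 mL total → factor 40/5 = 8
Product of known-step factors = 48
Overall factor = 5.00 × 10^7 particles/mL / (2.08 × 10^5 particles/mL) = 240.38
Step-2 factor = 240.38 / 48 = 5.008
v = 10 mL / 5.008 = 2.00 mL

2.00 mL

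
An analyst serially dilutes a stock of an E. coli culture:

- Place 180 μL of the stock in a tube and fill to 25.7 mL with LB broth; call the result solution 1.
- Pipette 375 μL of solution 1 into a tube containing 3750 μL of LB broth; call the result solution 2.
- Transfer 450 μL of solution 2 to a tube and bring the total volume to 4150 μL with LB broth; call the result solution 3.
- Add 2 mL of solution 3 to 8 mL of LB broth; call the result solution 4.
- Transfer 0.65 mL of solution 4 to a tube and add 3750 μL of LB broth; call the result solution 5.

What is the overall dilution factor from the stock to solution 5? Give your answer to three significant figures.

4.90 × 10^5

Step 1: 180 μL brought to 25.7 mL → factor 25700/180 = 142.78
Step 2: 375 μL + 3750 μL = 4125 μL total → factor 4125/375 = 11
Step 3: 450 μL brought to 4150 μL → factor 4150/450 = 9.2222
Step 4: 2 mL + 8 mL = 10 mL total → factor 10/2 = 5
Step 5: 0.65 mL + 3750 μL = 4.4 mL total → factor 4.4/0.65 = 6.7692
Overall dilution factor = 142.78 × 11 × 9.2222 × 5 × 6.7692 = 4.9023 × 10^5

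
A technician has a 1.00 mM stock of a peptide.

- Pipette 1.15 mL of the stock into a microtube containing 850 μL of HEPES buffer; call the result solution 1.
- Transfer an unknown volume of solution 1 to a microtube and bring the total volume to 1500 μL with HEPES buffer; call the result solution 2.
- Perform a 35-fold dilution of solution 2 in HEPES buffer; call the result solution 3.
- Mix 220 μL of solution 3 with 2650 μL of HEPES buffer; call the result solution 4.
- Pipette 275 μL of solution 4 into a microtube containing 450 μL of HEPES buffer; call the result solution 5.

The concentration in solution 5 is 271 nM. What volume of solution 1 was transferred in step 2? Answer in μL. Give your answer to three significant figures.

Step 1: 1.15 mL + 850 μL = 2 mL total → factor 2/1.15 = 1.7391
Step 2: v brought to 1500 μL → factor = 1500 μL/v
Step 3: 35-fold → factor 35
Step 4: 220 μL + 2650 μL = 2870 μL total → factor 2870/220 = 13.045
Step 5: 275 μL + 450 μL = 725 μL total → factor 725/275 = 2.6364
Product of known-step factors = 2093.5
Overall factor = 1.00 mM / (271 nM) = 3690
Step-2 factor = 3690 / 2093.5 = 1.7626
v = 1500 μL / 1.7626 = 851 μL

851 μL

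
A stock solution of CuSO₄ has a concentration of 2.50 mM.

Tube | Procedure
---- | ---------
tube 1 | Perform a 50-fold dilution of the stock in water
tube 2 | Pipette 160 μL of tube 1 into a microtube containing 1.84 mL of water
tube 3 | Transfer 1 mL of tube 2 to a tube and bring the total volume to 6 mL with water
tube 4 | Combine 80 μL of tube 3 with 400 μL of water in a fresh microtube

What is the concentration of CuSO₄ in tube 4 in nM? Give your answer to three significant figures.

111 nM

Step 1: 50-fold → factor 50
Step 2: 160 μL + 1.84 mL = 2000 μL total → factor 2000/160 = 12.5
Step 3: 1 mL brought to 6 mL → factor 6/1 = 6
Step 4: 80 μL + 400 μL = 480 μL total → factor 480/80 = 6
Overall dilution factor = 50 × 12.5 × 6 × 6 = 22500
Final = 2.50 mM / 22500 = 0.0001111 mM = 111 nM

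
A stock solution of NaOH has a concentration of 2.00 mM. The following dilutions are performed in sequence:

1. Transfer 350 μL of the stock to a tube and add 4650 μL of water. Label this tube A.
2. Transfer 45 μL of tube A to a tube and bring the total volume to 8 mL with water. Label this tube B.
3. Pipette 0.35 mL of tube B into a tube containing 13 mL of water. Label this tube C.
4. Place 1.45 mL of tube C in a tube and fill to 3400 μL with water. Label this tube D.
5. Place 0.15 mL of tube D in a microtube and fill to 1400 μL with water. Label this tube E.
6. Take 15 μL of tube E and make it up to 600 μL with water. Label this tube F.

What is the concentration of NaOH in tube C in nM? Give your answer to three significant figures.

Step 1: 350 μL + 4650 μL = 5000 μL total → factor 5000/350 = 14.286
Step 2: 45 μL brought to 8 mL → factor 8000/45 = 177.78
Step 3: 0.35 mL + 13 mL = 13.35 mL total → factor 13.35/0.35 = 38.143
Dilution factor through tube C = 14.286 × 177.78 × 38.143 = 96871
[tube C] = 2.00 mM / 96871 = 2.065 × 10^-5 mM = 20.6 nM

20.6 nM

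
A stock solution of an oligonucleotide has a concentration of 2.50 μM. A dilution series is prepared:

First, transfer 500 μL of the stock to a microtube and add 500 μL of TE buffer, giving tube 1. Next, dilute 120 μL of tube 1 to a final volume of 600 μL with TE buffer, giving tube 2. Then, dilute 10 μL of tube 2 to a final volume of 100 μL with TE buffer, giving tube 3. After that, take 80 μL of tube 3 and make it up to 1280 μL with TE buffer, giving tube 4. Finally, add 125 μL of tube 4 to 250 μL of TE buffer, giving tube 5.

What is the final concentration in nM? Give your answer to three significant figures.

0.521 nM

Step 1: 500 μL + 500 μL = 1000 μL total → factor 1000/500 = 2
Step 2: 120 μL brought to 600 μL → factor 600/120 = 5
Step 3: 10 μL brought to 100 μL → factor 100/10 = 10
Step 4: 80 μL brought to 1280 μL → factor 1280/80 = 16
Step 5: 125 μL + 250 μL = 375 μL total → factor 375/125 = 3
Overall dilution factor = 2 × 5 × 10 × 16 × 3 = 4800
Final = 2.50 μM / 4800 = 0.0005208 μM = 0.521 nM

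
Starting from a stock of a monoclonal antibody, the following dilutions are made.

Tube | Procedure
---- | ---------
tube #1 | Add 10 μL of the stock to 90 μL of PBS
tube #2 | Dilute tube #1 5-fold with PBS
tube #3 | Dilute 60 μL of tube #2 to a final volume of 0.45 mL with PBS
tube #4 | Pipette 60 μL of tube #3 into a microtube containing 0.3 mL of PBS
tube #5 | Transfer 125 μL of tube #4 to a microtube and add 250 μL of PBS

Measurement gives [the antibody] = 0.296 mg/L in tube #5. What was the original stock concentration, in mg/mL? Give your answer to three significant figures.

Step 1: 10 μL + 90 μL = 100 μL total → factor 100/10 = 10
Step 2: 5-fold → factor 5
Step 3: 60 μL brought to 0.45 mL → factor 450/60 = 7.5
Step 4: 60 μL + 0.3 mL = 360 μL total → factor 360/60 = 6
Step 5: 125 μL + 250 μL = 375 μL total → factor 375/125 = 3
Overall dilution factor = 10 × 5 × 7.5 × 6 × 3 = 6750
Stock = 0.296 mg/L × 6750 = 1998 mg/L = 2.00 mg/mL

2.00 mg/mL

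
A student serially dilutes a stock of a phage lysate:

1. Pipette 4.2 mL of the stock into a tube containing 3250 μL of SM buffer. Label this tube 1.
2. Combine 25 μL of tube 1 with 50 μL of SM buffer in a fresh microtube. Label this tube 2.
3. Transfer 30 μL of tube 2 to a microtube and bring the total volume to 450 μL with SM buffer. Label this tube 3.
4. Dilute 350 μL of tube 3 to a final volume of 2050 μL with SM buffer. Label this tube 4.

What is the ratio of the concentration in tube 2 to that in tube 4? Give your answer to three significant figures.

87.9

Step 1: 4.2 mL + 3250 μL = 7.45 mL total → factor 7.45/4.2 = 1.7738
Step 2: 25 μL + 50 μL = 75 μL total → factor 75/25 = 3
Step 3: 30 μL brought to 450 μL → factor 450/30 = 15
Step 4: 350 μL brought to 2050 μL → factor 2050/350 = 5.8571
Dilution factor to tube 2 = 5.3214; to tube 4 = 467.53
[tube 2]/[tube 4] = (factor to tube 4)/(factor to tube 2) = 467.53/5.3214 = 87.9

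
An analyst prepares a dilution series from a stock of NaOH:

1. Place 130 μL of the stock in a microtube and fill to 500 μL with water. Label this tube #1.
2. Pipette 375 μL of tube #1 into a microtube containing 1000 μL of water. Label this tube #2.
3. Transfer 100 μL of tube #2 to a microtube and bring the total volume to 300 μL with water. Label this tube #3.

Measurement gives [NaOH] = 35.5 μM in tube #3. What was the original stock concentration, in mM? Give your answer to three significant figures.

1.50 mM

Step 1: 130 μL brought to 500 μL → factor 500/130 = 3.8462
Step 2: 375 μL + 1000 μL = 1375 μL total → factor 1375/375 = 3.6667
Step 3: 100 μL brought to 300 μL → factor 300/100 = 3
Overall dilution factor = 3.8462 × 3.6667 × 3 = 42.308
Stock = 35.5 μM × 42.308 = 1502 μM = 1.50 mM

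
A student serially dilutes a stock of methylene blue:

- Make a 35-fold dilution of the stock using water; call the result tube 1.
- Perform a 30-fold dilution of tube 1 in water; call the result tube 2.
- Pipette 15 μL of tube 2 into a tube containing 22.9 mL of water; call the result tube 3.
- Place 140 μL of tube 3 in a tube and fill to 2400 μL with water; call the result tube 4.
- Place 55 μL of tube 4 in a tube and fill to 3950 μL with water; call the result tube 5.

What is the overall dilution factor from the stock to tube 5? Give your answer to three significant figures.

Step 1: 35-fold → factor 35
Step 2: 30-fold → factor 30
Step 3: 15 μL + 22.9 mL = 22915 μL total → factor 22915/15 = 1527.7
Step 4: 140 μL brought to 2400 μL → factor 2400/140 = 17.143
Step 5: 55 μL brought to 3950 μL → factor 3950/55 = 71.818
Overall dilution factor = 35 × 30 × 1527.7 × 17.143 × 71.818 = 1.9749 × 10^9

1.97 × 10^9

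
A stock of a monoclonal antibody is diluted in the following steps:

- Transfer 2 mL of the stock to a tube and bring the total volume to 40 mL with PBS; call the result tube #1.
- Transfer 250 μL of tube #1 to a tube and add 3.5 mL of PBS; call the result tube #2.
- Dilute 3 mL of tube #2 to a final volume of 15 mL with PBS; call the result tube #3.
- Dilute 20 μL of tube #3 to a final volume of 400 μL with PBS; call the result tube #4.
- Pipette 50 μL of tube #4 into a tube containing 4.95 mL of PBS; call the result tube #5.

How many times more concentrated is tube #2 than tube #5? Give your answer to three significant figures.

1.00 × 10^4

Step 1: 2 mL brought to 40 mL → factor 40/2 = 20
Step 2: 250 μL + 3.5 mL = 3750 μL total → factor 3750/250 = 15
Step 3: 3 mL brought to 15 mL → factor 15/3 = 5
Step 4: 20 μL brought to 400 μL → factor 400/20 = 20
Step 5: 50 μL + 4.95 mL = 5000 μL total → factor 5000/50 = 100
Dilution factor to tube #2 = 300; to tube #5 = 3 × 10^6
[tube #2]/[tube #5] = (factor to tube #5)/(factor to tube #2) = 3 × 10^6/300 = 1.00 × 10^4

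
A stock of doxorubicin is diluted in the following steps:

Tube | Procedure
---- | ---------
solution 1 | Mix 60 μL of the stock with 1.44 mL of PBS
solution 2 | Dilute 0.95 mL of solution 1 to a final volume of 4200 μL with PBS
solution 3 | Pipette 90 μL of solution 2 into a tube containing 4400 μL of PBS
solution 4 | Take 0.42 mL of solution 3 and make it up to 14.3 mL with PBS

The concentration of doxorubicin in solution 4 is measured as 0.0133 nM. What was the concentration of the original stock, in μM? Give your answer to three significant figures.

2.50 μM

Step 1: 60 μL + 1.44 mL = 1500 μL total → factor 1500/60 = 25
Step 2: 0.95 mL brought to 4200 μL → factor 4.2/0.95 = 4.4211
Step 3: 90 μL + 4400 μL = 4490 μL total → factor 4490/90 = 49.889
Step 4: 0.42 mL brought to 14.3 mL → factor 14.3/0.42 = 34.048
Overall dilution factor = 25 × 4.4211 × 49.889 × 34.048 = 1.8774 × 10^5
Stock = 0.0133 nM × 1.8774 × 10^5 = 2497 nM = 2.50 μM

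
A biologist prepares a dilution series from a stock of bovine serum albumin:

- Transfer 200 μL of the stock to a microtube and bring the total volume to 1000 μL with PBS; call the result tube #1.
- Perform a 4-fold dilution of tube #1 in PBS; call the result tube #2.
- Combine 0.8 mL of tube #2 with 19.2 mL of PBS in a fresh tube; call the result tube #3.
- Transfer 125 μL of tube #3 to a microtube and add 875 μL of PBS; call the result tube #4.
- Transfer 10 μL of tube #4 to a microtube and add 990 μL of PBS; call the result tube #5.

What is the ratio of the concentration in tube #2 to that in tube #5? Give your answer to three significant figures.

2.00 × 10^4

Step 1: 200 μL brought to 1000 μL → factor 1000/200 = 5
Step 2: 4-fold → factor 4
Step 3: 0.8 mL + 19.2 mL = 20 mL total → factor 20/0.8 = 25
Step 4: 125 μL + 875 μL = 1000 μL total → factor 1000/125 = 8
Step 5: 10 μL + 990 μL = 1000 μL total → factor 1000/10 = 100
Dilution factor to tube #2 = 20; to tube #5 = 4 × 10^5
[tube #2]/[tube #5] = (factor to tube #5)/(factor to tube #2) = 4 × 10^5/20 = 2.00 × 10^4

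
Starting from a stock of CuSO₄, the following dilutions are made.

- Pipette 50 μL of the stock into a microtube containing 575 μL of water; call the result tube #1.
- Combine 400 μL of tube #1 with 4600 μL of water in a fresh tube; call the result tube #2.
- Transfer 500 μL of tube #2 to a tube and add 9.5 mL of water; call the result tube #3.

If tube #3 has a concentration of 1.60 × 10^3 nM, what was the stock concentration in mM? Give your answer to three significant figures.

Step 1: 50 μL + 575 μL = 625 μL total → factor 625/50 = 12.5
Step 2: 400 μL + 4600 μL = 5000 μL total → factor 5000/400 = 12.5
Step 3: 500 μL + 9.5 mL = 10000 μL total → factor 10000/500 = 20
Overall dilution factor = 12.5 × 12.5 × 20 = 3125
Stock = 1.60 × 10^3 nM × 3125 = 5.000 × 10^6 nM = 5.00 mM

5.00 mM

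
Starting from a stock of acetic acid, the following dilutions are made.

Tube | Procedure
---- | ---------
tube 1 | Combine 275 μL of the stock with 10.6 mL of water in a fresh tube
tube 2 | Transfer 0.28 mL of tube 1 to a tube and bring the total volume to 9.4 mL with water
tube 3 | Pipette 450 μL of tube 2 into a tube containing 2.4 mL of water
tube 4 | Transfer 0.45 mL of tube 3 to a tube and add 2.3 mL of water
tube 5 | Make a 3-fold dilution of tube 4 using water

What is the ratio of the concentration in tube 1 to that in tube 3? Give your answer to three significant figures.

213

Step 1: 275 μL + 10.6 mL = 10875 μL total → factor 10875/275 = 39.545
Step 2: 0.28 mL brought to 9.4 mL → factor 9.4/0.28 = 33.571
Step 3: 450 μL + 2.4 mL = 2850 μL total → factor 2850/450 = 6.3333
Dilution factor to tube 1 = 39.545; to tube 3 = 8408.1
[tube 1]/[tube 3] = (factor to tube 3)/(factor to tube 1) = 8408.1/39.545 = 213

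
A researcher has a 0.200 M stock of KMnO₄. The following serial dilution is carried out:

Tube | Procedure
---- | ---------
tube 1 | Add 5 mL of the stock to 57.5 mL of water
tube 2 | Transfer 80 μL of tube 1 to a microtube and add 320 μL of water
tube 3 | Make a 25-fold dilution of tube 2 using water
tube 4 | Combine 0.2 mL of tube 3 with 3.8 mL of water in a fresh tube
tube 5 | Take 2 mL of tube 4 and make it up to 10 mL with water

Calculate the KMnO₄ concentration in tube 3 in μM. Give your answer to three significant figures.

128 μM

Step 1: 5 mL + 57.5 mL = 62.5 mL total → factor 62.5/5 = 12.5
Step 2: 80 μL + 320 μL = 400 μL total → factor 400/80 = 5
Step 3: 25-fold → factor 25
Dilution factor through tube 3 = 12.5 × 5 × 25 = 1562.5
[tube 3] = 0.200 M / 1562.5 = 0.0001280 M = 128 μM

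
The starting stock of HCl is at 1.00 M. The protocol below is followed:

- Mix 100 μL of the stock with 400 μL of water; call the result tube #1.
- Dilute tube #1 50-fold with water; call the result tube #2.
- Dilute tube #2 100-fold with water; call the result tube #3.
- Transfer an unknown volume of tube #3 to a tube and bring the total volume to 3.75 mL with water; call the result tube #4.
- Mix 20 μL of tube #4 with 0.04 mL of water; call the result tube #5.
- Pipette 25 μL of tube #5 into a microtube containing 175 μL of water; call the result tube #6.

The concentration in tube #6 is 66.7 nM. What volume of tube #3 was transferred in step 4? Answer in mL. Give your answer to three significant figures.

Step 1: 100 μL + 400 μL = 500 μL total → factor 500/100 = 5
Step 2: 50-fold → factor 50
Step 3: 100-fold → factor 100
Step 4: v brought to 3.75 mL → factor = 3.75 mL/v
Step 5: 20 μL + 0.04 mL = 60 μL total → factor 60/20 = 3
Step 6: 25 μL + 175 μL = 200 μL total → factor 200/25 = 8
Product of known-step factors = 6 × 10^5
Overall factor = 1.00 M / (66.7 nM) = 1.4993 × 10^7
Step-4 factor = 1.4993 × 10^7 / 6 × 10^5 = 24.988
v = 3.75 mL / 24.988 = 0.150 mL

0.150 mL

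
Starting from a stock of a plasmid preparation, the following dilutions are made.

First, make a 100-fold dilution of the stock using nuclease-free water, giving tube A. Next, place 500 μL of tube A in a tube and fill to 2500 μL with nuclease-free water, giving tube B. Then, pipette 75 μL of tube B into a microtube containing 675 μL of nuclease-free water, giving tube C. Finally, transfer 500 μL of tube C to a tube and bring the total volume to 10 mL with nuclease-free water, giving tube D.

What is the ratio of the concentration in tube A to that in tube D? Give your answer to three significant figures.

Step 1: 100-fold → factor 100
Step 2: 500 μL brought to 2500 μL → factor 2500/500 = 5
Step 3: 75 μL + 675 μL = 750 μL total → factor 750/75 = 10
Step 4: 500 μL brought to 10 mL → factor 10000/500 = 20
Dilution factor to tube A = 100; to tube D = 1 × 10^5
[tube A]/[tube D] = (factor to tube D)/(factor to tube A) = 1 × 10^5/100 = 1.00 × 10^3

1.00 × 10^3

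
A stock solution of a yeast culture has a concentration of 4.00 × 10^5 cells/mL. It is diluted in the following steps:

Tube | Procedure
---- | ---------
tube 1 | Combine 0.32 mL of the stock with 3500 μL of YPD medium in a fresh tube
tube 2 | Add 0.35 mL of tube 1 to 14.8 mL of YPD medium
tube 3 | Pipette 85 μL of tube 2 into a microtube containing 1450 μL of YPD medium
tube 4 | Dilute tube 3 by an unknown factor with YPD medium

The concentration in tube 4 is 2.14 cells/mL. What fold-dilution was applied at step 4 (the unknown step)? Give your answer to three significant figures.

20.0-fold

Step 1: 0.32 mL + 3500 μL = 3.82 mL total → factor 3.82/0.32 = 11.938
Step 2: 0.35 mL + 14.8 mL = 15.15 mL total → factor 15.15/0.35 = 43.286
Step 3: 85 μL + 1450 μL = 1535 μL total → factor 1535/85 = 18.059
Step 4: unknown factor x
Product of known-step factors = 9331.4
Overall factor = 4.00 × 10^5 cells/mL / (2.14 cells/mL) = 1.8692 × 10^5
x = 1.8692 × 10^5 / 9331.4 = 20.0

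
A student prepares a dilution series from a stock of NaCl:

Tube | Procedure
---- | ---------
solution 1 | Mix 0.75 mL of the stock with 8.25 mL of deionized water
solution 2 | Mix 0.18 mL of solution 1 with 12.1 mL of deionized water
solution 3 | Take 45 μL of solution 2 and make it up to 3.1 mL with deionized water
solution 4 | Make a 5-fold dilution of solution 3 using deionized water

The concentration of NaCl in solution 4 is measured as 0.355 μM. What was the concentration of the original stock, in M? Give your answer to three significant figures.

0.100 M

Step 1: 0.75 mL + 8.25 mL = 9 mL total → factor 9/0.75 = 12
Step 2: 0.18 mL + 12.1 mL = 12.28 mL total → factor 12.28/0.18 = 68.222
Step 3: 45 μL brought to 3.1 mL → factor 3100/45 = 68.889
Step 4: 5-fold → factor 5
Overall dilution factor = 12 × 68.222 × 68.889 × 5 = 2.8199 × 10^5
Stock = 0.355 μM × 2.8199 × 10^5 = 1.001 × 10^5 μM = 0.100 M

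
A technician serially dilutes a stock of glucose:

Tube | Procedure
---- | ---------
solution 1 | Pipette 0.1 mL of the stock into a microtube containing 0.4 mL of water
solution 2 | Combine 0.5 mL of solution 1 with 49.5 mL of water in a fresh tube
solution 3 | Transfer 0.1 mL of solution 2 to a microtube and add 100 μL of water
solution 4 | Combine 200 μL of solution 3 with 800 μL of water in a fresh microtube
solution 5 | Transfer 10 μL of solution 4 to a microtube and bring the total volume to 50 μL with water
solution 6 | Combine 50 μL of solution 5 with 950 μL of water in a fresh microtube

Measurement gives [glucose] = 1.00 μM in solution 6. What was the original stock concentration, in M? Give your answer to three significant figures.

Step 1: 0.1 mL + 0.4 mL = 0.5 mL total → factor 0.5/0.1 = 5
Step 2: 0.5 mL + 49.5 mL = 50 mL total → factor 50/0.5 = 100
Step 3: 0.1 mL + 100 μL = 0.2 mL total → factor 0.2/0.1 = 2
Step 4: 200 μL + 800 μL = 1000 μL total → factor 1000/200 = 5
Step 5: 10 μL brought to 50 μL → factor 50/10 = 5
Step 6: 50 μL + 950 μL = 1000 μL total → factor 1000/50 = 20
Overall dilution factor = 5 × 100 × 2 × 5 × 5 × 20 = 5 × 10^5
Stock = 1.00 μM × 5 × 10^5 = 5.000 × 10^5 μM = 0.500 M

0.500 M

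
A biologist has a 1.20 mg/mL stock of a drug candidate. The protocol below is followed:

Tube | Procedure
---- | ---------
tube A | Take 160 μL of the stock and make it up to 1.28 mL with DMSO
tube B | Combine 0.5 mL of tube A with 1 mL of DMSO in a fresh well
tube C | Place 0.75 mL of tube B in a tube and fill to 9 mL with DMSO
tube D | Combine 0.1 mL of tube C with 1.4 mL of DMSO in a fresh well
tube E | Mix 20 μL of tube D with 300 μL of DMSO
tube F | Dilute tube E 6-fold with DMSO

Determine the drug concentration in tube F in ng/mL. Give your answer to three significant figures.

Step 1: 160 μL brought to 1.28 mL → factor 1280/160 = 8
Step 2: 0.5 mL + 1 mL = 1.5 mL total → factor 1.5/0.5 = 3
Step 3: 0.75 mL brought to 9 mL → factor 9/0.75 = 12
Step 4: 0.1 mL + 1.4 mL = 1.5 mL total → factor 1.5/0.1 = 15
Step 5: 20 μL + 300 μL = 320 μL total → factor 320/20 = 16
Step 6: 6-fold → factor 6
Overall dilution factor = 8 × 3 × 12 × 15 × 16 × 6 = 4.1472 × 10^5
Final = 1.20 mg/mL / 4.1472 × 10^5 = 2.894 × 10^-6 mg/mL = 2.89 ng/mL

2.89 ng/mL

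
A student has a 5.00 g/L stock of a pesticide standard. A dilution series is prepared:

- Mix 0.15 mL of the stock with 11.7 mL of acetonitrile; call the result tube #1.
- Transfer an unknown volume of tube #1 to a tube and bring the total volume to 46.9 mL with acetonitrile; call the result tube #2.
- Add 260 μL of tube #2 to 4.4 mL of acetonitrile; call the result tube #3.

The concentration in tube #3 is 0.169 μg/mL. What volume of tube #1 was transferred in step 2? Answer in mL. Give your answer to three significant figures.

2.24 mL

Step 1: 0.15 mL + 11.7 mL = 11.85 mL total → factor 11.85/0.15 = 79
Step 2: v brought to 46.9 mL → factor = 46.9 mL/v
Step 3: 260 μL + 4.4 mL = 4660 μL total → factor 4660/260 = 17.923
Product of known-step factors = 1415.9
Overall factor = 5.00 g/L / (0.169 μg/mL) = 29586
Step-2 factor = 29586 / 1415.9 = 20.895
v = 46.9 mL / 20.895 = 2.24 mL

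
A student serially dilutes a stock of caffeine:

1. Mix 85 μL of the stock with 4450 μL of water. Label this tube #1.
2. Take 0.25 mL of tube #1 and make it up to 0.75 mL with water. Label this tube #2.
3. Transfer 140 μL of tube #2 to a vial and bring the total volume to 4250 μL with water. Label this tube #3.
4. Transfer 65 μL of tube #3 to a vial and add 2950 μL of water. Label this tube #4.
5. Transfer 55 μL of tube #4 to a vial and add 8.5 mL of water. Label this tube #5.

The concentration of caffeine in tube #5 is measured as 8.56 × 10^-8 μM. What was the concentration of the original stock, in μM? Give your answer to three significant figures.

3.00 μM

Step 1: 85 μL + 4450 μL = 4535 μL total → factor 4535/85 = 53.353
Step 2: 0.25 mL brought to 0.75 mL → factor 0.75/0.25 = 3
Step 3: 140 μL brought to 4250 μL → factor 4250/140 = 30.357
Step 4: 65 μL + 2950 μL = 3015 μL total → factor 3015/65 = 46.385
Step 5: 55 μL + 8.5 mL = 8555 μL total → factor 8555/55 = 155.55
Overall dilution factor = 53.353 × 3 × 30.357 × 46.385 × 155.55 = 3.5057 × 10^7
Stock = 8.56 × 10^-8 μM × 3.5057 × 10^7 = 3.00 μM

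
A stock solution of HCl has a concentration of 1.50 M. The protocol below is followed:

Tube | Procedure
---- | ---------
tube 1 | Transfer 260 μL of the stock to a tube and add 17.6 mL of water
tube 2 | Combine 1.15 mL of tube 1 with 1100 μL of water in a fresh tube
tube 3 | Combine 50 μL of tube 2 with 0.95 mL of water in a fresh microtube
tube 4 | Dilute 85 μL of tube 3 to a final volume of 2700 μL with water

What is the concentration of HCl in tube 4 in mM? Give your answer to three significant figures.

Step 1: 260 μL + 17.6 mL = 17860 μL total → factor 17860/260 = 68.692
Step 2: 1.15 mL + 1100 μL = 2.25 mL total → factor 2.25/1.15 = 1.9565
Step 3: 50 μL + 0.95 mL = 1000 μL total → factor 1000/50 = 20
Step 4: 85 μL brought to 2700 μL → factor 2700/85 = 31.765
Overall dilution factor = 68.692 × 1.9565 × 20 × 31.765 = 85382
Final = 1.50 M / 85382 = 1.757 × 10^-5 M = 0.0176 mM

0.0176 mM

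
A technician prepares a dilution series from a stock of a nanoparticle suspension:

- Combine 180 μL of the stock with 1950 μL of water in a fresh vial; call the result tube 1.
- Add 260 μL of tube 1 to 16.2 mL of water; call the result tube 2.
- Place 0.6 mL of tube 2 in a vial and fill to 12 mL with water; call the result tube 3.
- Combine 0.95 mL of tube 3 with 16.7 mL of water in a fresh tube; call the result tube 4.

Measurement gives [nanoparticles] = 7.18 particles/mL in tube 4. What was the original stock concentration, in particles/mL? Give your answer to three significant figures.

Step 1: 180 μL + 1950 μL = 2130 μL total → factor 2130/180 = 11.833
Step 2: 260 μL + 16.2 mL = 16460 μL total → factor 16460/260 = 63.308
Step 3: 0.6 mL brought to 12 mL → factor 12/0.6 = 20
Step 4: 0.95 mL + 16.7 mL = 17.65 mL total → factor 17.65/0.95 = 18.579
Overall dilution factor = 11.833 × 63.308 × 20 × 18.579 = 2.7837 × 10^5
Stock = 7.18 particles/mL × 2.7837 × 10^5 = 2.00 × 10^6 particles/mL

2.00 × 10^6 particles/mL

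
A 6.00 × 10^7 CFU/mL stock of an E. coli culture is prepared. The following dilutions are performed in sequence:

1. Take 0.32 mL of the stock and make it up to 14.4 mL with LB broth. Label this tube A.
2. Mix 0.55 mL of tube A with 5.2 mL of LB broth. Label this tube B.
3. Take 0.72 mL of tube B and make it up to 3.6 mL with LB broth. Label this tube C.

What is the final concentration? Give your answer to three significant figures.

2.55 × 10^4 CFU/mL

Step 1: 0.32 mL brought to 14.4 mL → factor 14.4/0.32 = 45
Step 2: 0.55 mL + 5.2 mL = 5.75 mL total → factor 5.75/0.55 = 10.455
Step 3: 0.72 mL brought to 3.6 mL → factor 3.6/0.72 = 5
Overall dilution factor = 45 × 10.455 × 5 = 2352.3
Final = 6.00 × 10^7 CFU/mL / 2352.3 = 2.55 × 10^4 CFU/mL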